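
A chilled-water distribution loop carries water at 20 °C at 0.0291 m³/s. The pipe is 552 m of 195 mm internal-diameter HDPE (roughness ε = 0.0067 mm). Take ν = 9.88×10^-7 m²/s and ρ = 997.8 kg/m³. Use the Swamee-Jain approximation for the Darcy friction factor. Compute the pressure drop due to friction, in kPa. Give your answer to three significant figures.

Δp ≈ 21.4 kPa

V = 4Q/(πD²) = 4·0.0291/(π·0.195²) = 0.9744 m/s
Re = VD/ν = 0.9744·0.195/9.88×10^-7 = 1.92×10^5 → turbulent
ε/D = 0.0067/195 = 3.44×10^-5
Swamee-Jain: f = 0.01596
h_f = f(L/D)V²/(2g) = 0.01596·(552/0.195)·0.9744²/(2·9.81) = 2.186 m
Δp = ρg·h_f = 997.8·9.81·2.186 = 21.39 kPa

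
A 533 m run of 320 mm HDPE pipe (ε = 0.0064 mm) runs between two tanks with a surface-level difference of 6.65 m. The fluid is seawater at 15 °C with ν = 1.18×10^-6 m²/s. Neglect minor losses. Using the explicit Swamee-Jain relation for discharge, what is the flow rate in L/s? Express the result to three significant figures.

Q ≈ 199 L/s

Swamee-Jain (Type II): Q = -0.965·√(gD⁵h_f/L)·ln[ε/(3.7D) + √(3.17ν²L/(gD³h_f))]
√(gD⁵h_f/L) = √(9.81·0.320⁵·6.65/533) = 0.02027
ε/(3.7D) = 5.41×10^-6; √(3.17ν²L/(gD³h_f)) = 3.32×10^-5
Q = -0.965·0.02027·ln(3.858×10^-5) = 0.1987 m³/s
Check: V = 2.47 m/s, Re = 6.70×10^5, f = 0.01281, h_f = 6.64 m ≈ 6.65 m ✓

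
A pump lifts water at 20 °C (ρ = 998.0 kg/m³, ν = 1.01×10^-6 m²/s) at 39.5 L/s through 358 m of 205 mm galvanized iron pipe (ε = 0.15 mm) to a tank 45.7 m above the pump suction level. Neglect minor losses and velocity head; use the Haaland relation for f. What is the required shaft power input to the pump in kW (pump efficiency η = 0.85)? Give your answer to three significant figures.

P_shaft ≈ 21.9 kW

V = 4Q/(πD²) = 1.197 m/s; Re = 2.43×10^5; ε/D = 7.32×10^-4; f = 0.01953
h_f = f(L/D)V²/2g = 2.489 m
Total head H = z + h_f = 45.7 + 2.489 = 48.19 m
P_hyd = ρgQH = 998.0·9.81·0.0395·48.19 = 18.64 kW
P_shaft = P_hyd/η = 18.64/0.85 = 21.92 kW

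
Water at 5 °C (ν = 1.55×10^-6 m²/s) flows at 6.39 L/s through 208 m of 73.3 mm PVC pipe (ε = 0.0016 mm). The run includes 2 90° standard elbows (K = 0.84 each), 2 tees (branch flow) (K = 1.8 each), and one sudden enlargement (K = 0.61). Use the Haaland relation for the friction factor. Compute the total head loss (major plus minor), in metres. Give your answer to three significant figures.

H_L ≈ 7.06 m

V = 4Q/(πD²) = 1.514 m/s; V²/2g = 0.1169 m
Re = 7.16×10^4, ε/D = 2.18×10^-5 → f = 0.01920 (Haaland)
Major: h_f = f(L/D)·V²/2g = 0.01920·2838·0.1169 = 6.368 m
Minor: ΣK = 5.89; h_m = ΣK·V²/2g = 0.6884 m
Total H_L = 6.368 + 0.6884 = 7.057 m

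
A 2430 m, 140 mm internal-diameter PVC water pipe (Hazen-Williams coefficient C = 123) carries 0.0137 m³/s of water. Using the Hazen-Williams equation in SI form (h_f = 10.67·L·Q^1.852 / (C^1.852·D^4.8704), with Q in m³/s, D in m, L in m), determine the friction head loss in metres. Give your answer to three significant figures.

h_f = 10.67·2430·0.0137^1.852 / (123^1.852·0.140^4.8704) = 17.83 m

h_f ≈ 17.8 m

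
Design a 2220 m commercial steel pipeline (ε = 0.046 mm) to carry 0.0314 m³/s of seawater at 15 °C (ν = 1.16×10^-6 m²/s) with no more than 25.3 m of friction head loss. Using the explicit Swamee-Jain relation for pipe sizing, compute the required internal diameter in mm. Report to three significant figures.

Swamee-Jain (Type III): D = 0.66·[ε^1.25·(LQ²/(gh_f))^4.75 + ν·Q^9.4·(L/(gh_f))^5.2]^0.04
LQ²/(gh_f) = 0.008819; L/(gh_f) = 8.945
Term 1 = ε^1.25·(…)^4.75 = 6.59×10^-16; Term 2 = ν·Q^9.4·(…)^5.2 = 7.65×10^-16
D = 0.66·(6.59×10^-16 + 7.65×10^-16)^0.04 = 0.1681 m = 168 mm
Check: V = 1.41 m/s, Re = 2.05×10^5, f = 0.01757, h_f = 23.6 m ≈ 25.3 m ✓

D ≈ 168 mm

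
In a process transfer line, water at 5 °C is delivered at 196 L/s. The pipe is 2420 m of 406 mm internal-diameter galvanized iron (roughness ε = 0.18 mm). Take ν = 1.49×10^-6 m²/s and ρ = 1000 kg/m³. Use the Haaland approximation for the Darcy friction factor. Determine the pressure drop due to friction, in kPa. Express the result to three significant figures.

V = 4Q/(πD²) = 4·0.196/(π·0.406²) = 1.514 m/s
Re = VD/ν = 1.514·0.406/1.49×10^-6 = 4.13×10^5 → turbulent
ε/D = 0.18/406 = 4.43×10^-4
Haaland: f = 0.01738
h_f = f(L/D)V²/(2g) = 0.01738·(2420/0.406)·1.514²/(2·9.81) = 12.10 m
Δp = ρg·h_f = 1000·9.81·12.10 = 118.7 kPa

Δp ≈ 119 kPa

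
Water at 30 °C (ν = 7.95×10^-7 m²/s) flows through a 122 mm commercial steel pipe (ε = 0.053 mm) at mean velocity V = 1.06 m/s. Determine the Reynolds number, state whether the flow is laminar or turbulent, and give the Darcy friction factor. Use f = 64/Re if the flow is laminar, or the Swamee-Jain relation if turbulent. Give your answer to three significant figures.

Re ≈ 1.63×10^5; turbulent; f ≈ 0.0190

Re = VD/ν = 1.060·0.122/7.95×10^-7 = 1.63×10^5
Re > 4000 → turbulent; ε/D = 4.34×10^-4
Swamee-Jain: f = 0.01898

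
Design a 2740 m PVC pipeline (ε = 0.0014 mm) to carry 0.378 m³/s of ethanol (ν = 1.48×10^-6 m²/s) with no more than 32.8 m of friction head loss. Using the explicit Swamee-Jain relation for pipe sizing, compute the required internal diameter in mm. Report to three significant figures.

Swamee-Jain (Type III): D = 0.66·[ε^1.25·(LQ²/(gh_f))^4.75 + ν·Q^9.4·(L/(gh_f))^5.2]^0.04
LQ²/(gh_f) = 1.217; L/(gh_f) = 8.515
Term 1 = ε^1.25·(…)^4.75 = 1.22×10^-7; Term 2 = ν·Q^9.4·(…)^5.2 = 1.09×10^-5
D = 0.66·(1.22×10^-7 + 1.09×10^-5)^0.04 = 0.4180 m = 418 mm
Check: V = 2.75 m/s, Re = 7.78×10^5, f = 0.01219, h_f = 30.9 m ≈ 32.8 m ✓

D ≈ 418 mm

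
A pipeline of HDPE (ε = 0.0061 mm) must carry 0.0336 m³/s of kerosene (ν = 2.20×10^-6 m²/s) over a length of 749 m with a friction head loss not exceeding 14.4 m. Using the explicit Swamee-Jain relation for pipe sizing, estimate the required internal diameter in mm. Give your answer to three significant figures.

Swamee-Jain (Type III): D = 0.66·[ε^1.25·(LQ²/(gh_f))^4.75 + ν·Q^9.4·(L/(gh_f))^5.2]^0.04
LQ²/(gh_f) = 0.005986; L/(gh_f) = 5.302
Term 1 = ε^1.25·(…)^4.75 = 8.38×10^-18; Term 2 = ν·Q^9.4·(…)^5.2 = 1.81×10^-16
D = 0.66·(8.38×10^-18 + 1.81×10^-16)^0.04 = 0.1551 m = 155 mm
Check: V = 1.78 m/s, Re = 1.25×10^5, f = 0.01732, h_f = 13.5 m ≈ 14.4 m ✓

D ≈ 155 mm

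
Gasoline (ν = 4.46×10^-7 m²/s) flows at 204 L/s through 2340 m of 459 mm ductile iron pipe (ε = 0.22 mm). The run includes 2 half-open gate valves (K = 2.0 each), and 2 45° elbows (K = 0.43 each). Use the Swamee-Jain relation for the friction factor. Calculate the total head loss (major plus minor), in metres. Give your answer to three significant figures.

H_L ≈ 7.11 m

V = 4Q/(πD²) = 1.233 m/s; V²/2g = 0.07747 m
Re = 1.27×10^6, ε/D = 4.79×10^-4 → f = 0.01704 (Swamee-Jain)
Major: h_f = f(L/D)·V²/2g = 0.01704·5098·0.07747 = 6.732 m
Minor: ΣK = 4.86; h_m = ΣK·V²/2g = 0.3765 m
Total H_L = 6.732 + 0.3765 = 7.108 m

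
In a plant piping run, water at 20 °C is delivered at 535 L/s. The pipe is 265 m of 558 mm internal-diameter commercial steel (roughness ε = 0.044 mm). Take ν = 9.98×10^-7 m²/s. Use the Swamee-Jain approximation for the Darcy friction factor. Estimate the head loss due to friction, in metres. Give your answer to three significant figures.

V = 4Q/(πD²) = 4·0.535/(π·0.558²) = 2.188 m/s
Re = VD/ν = 2.188·0.558/9.98×10^-7 = 1.22×10^6 → turbulent
ε/D = 0.044/558 = 7.89×10^-5
Swamee-Jain: f = 0.01295
h_f = f(L/D)V²/(2g) = 0.01295·(265/0.558)·2.188²/(2·9.81) = 1.500 m

h_f ≈ 1.50 m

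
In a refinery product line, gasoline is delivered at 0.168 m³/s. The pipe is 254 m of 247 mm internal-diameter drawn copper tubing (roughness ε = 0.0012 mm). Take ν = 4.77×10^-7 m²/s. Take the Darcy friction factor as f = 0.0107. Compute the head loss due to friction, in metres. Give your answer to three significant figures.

V = 4Q/(πD²) = 4·0.168/(π·0.247²) = 3.506 m/s
h_f = f(L/D)V²/(2g) = 0.01070·(254/0.247)·3.506²/(2·9.81) = 6.894 m

h_f ≈ 6.89 m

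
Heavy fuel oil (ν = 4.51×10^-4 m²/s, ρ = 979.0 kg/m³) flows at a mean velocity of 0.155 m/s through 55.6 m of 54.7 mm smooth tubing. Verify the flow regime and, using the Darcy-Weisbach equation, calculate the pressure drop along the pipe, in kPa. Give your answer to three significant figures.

Δp ≈ 40.7 kPa

Re = VD/ν = 0.155·0.05470/4.51×10^-4 = 18.8 → laminar (Re < 2300)
f = 64/Re = 3.404
h_f = f(L/D)V²/(2g) = 3.404·(55.6/0.05470)·0.155²/(2·9.81) = 4.237 m
Δp = ρg·h_f = 979.0·9.81·4.237 = 40.69 kPa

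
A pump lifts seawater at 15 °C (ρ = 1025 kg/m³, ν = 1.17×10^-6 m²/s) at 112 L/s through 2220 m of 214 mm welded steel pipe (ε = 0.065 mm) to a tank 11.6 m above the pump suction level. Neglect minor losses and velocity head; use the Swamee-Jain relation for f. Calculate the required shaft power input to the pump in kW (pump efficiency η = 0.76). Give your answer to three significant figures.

V = 4Q/(πD²) = 3.114 m/s; Re = 5.70×10^5; ε/D = 3.04×10^-4; f = 0.01626
h_f = f(L/D)V²/2g = 83.38 m
Total head H = z + h_f = 11.6 + 83.38 = 94.98 m
P_hyd = ρgQH = 1025·9.81·0.112·94.98 = 107.0 kW
P_shaft = P_hyd/η = 107.0/0.76 = 140.7 kW

P_shaft ≈ 141 kW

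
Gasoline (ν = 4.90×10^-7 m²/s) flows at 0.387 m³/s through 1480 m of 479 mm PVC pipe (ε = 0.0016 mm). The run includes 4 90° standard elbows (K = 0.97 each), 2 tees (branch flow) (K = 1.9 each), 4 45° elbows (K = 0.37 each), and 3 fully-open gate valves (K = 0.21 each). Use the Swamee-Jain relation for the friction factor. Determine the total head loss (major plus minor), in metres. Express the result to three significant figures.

H_L ≈ 9.87 m

V = 4Q/(πD²) = 2.148 m/s; V²/2g = 0.2351 m
Re = 2.10×10^6, ε/D = 3.34×10^-6 → f = 0.01042 (Swamee-Jain)
Major: h_f = f(L/D)·V²/2g = 0.01042·3090·0.2351 = 7.567 m
Minor: ΣK = 9.79; h_m = ΣK·V²/2g = 2.301 m
Total H_L = 7.567 + 2.301 = 9.868 m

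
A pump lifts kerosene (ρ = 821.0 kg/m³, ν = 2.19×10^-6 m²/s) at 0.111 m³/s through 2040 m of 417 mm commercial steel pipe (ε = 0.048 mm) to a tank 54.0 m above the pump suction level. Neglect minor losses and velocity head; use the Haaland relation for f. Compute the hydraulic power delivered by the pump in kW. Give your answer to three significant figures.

V = 4Q/(πD²) = 0.8128 m/s; Re = 1.55×10^5; ε/D = 1.15×10^-4; f = 0.01698
h_f = f(L/D)V²/2g = 2.797 m
Total head H = z + h_f = 54.0 + 2.797 = 56.80 m
P_hyd = ρgQH = 821.0·9.81·0.111·56.80 = 50.78 kW

P_hyd ≈ 50.8 kW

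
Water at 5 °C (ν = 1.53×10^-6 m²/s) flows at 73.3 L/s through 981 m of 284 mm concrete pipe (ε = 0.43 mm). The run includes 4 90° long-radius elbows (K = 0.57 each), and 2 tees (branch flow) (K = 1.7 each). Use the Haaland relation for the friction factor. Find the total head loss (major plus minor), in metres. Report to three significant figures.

H_L ≈ 5.74 m

V = 4Q/(πD²) = 1.157 m/s; V²/2g = 0.06824 m
Re = 2.15×10^5, ε/D = 0.00151 → f = 0.02270 (Haaland)
Major: h_f = f(L/D)·V²/2g = 0.02270·3454·0.06824 = 5.352 m
Minor: ΣK = 5.68; h_m = ΣK·V²/2g = 0.3876 m
Total H_L = 5.352 + 0.3876 = 5.740 m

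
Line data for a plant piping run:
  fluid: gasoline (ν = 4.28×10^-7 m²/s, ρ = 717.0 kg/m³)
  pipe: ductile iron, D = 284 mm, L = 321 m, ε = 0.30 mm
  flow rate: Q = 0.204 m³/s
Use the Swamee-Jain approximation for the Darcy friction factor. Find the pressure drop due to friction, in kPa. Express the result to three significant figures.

V = 4Q/(πD²) = 4·0.204/(π·0.284²) = 3.220 m/s
Re = VD/ν = 3.220·0.284/4.28×10^-7 = 2.14×10^6 → turbulent
ε/D = 0.30/284 = 0.00106
Swamee-Jain: f = 0.02009
h_f = f(L/D)V²/(2g) = 0.02009·(321/0.284)·3.220²/(2·9.81) = 12.01 m
Δp = ρg·h_f = 717.0·9.81·12.01 = 84.44 kPa

Δp ≈ 84.4 kPa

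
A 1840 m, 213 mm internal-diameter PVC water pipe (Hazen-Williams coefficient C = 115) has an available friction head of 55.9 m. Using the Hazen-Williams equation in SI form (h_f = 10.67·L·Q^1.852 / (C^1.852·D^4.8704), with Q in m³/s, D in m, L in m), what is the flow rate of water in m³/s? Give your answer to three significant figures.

Q ≈ 0.0832 m³/s

Rearranging: Q = [h_f·C^1.852·D^4.8704 / (10.67·L)]^(1/1.852)
Q = [55.9·115^1.852·0.213^4.8704 / (10.67·1840)]^0.540 = 0.08317 m³/s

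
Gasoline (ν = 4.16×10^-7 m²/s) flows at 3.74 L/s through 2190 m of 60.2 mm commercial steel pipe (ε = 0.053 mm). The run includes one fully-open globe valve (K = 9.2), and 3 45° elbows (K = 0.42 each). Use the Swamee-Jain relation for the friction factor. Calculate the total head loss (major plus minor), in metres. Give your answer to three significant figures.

H_L ≈ 67.4 m

V = 4Q/(πD²) = 1.314 m/s; V²/2g = 0.08800 m
Re = 1.90×10^5, ε/D = 8.80×10^-4 → f = 0.02078 (Swamee-Jain)
Major: h_f = f(L/D)·V²/2g = 0.02078·36379·0.08800 = 66.51 m
Minor: ΣK = 10.5; h_m = ΣK·V²/2g = 0.9205 m
Total H_L = 66.51 + 0.9205 = 67.43 m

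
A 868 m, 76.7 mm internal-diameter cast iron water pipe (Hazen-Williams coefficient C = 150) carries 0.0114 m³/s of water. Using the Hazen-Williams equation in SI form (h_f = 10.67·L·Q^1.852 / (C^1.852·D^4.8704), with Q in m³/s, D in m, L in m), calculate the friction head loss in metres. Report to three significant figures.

h_f = 10.67·868·0.0114^1.852 / (150^1.852·0.0767^4.8704) = 58.81 m

h_f ≈ 58.8 m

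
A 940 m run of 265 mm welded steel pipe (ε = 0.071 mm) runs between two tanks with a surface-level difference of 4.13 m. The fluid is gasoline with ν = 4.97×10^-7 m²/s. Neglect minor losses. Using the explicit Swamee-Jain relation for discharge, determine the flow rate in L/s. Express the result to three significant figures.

Q ≈ 66.4 L/s

Swamee-Jain (Type II): Q = -0.965·√(gD⁵h_f/L)·ln[ε/(3.7D) + √(3.17ν²L/(gD³h_f))]
√(gD⁵h_f/L) = √(9.81·0.265⁵·4.13/940) = 0.007505
ε/(3.7D) = 7.24×10^-5; √(3.17ν²L/(gD³h_f)) = 3.12×10^-5
Q = -0.965·0.007505·ln(1.037×10^-4) = 0.06645 m³/s
Check: V = 1.20 m/s, Re = 6.42×10^5, f = 0.01584, h_f = 4.16 m ≈ 4.13 m ✓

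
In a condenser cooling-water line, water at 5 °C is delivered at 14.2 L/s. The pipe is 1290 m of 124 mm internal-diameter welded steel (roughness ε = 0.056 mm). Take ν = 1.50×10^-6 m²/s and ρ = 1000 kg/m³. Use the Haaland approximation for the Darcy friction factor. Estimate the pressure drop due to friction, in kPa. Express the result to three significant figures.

V = 4Q/(πD²) = 4·0.0142/(π·0.124²) = 1.176 m/s
Re = VD/ν = 1.176·0.124/1.50×10^-6 = 9.72×10^4 → turbulent
ε/D = 0.056/124 = 4.52×10^-4
Haaland: f = 0.01994
h_f = f(L/D)V²/(2g) = 0.01994·(1290/0.124)·1.176²/(2·9.81) = 14.62 m
Δp = ρg·h_f = 1000·9.81·14.62 = 143.4 kPa

Δp ≈ 143 kPa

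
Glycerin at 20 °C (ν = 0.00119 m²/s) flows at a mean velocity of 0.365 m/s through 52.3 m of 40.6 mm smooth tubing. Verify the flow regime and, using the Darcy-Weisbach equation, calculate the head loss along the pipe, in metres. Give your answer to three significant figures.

Re = VD/ν = 0.365·0.04060/0.00119 = 12.5 → laminar (Re < 2300)
f = 64/Re = 5.139
h_f = f(L/D)V²/(2g) = 5.139·(52.3/0.04060)·0.365²/(2·9.81) = 44.95 m

h_f ≈ 45.0 m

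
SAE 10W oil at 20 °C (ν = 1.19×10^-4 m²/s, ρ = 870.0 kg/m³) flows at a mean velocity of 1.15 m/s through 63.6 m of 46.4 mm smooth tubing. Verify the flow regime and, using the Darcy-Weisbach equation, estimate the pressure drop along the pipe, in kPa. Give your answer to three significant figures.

Δp ≈ 113 kPa

Re = VD/ν = 1.15·0.04640/1.19×10^-4 = 448 → laminar (Re < 2300)
f = 64/Re = 0.1427
h_f = f(L/D)V²/(2g) = 0.1427·(63.6/0.04640)·1.15²/(2·9.81) = 13.19 m
Δp = ρg·h_f = 870.0·9.81·13.19 = 112.5 kPa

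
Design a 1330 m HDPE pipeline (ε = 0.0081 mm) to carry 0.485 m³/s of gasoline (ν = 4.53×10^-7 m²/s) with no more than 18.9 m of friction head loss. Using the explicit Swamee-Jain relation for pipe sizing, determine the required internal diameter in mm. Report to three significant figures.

Swamee-Jain (Type III): D = 0.66·[ε^1.25·(LQ²/(gh_f))^4.75 + ν·Q^9.4·(L/(gh_f))^5.2]^0.04
LQ²/(gh_f) = 1.687; L/(gh_f) = 7.173
Term 1 = ε^1.25·(…)^4.75 = 5.19×10^-6; Term 2 = ν·Q^9.4·(…)^5.2 = 1.42×10^-5
D = 0.66·(5.19×10^-6 + 1.42×10^-5)^0.04 = 0.4276 m = 428 mm
Check: V = 3.38 m/s, Re = 3.19×10^6, f = 0.01050, h_f = 19.0 m ≈ 18.9 m ✓

D ≈ 428 mm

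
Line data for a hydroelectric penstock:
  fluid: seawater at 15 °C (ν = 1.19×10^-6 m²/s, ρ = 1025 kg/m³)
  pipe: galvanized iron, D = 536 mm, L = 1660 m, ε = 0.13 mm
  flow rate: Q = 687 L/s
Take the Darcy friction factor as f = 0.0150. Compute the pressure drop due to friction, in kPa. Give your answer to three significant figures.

Δp ≈ 221 kPa

V = 4Q/(πD²) = 4·0.687/(π·0.536²) = 3.045 m/s
h_f = f(L/D)V²/(2g) = 0.01500·(1660/0.536)·3.045²/(2·9.81) = 21.95 m
Δp = ρg·h_f = 1025·9.81·21.95 = 220.7 kPa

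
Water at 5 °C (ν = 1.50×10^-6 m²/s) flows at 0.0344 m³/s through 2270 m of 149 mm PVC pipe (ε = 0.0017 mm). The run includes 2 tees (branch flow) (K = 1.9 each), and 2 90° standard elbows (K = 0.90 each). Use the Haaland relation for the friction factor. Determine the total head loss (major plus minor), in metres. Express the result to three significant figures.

H_L ≈ 48.3 m

V = 4Q/(πD²) = 1.973 m/s; V²/2g = 0.1984 m
Re = 1.96×10^5, ε/D = 1.14×10^-5 → f = 0.01563 (Haaland)
Major: h_f = f(L/D)·V²/2g = 0.01563·15235·0.1984 = 47.23 m
Minor: ΣK = 5.60; h_m = ΣK·V²/2g = 1.111 m
Total H_L = 47.23 + 1.111 = 48.34 m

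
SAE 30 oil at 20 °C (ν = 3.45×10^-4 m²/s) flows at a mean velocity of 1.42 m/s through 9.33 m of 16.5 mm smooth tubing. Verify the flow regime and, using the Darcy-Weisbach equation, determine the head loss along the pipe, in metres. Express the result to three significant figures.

Re = VD/ν = 1.42·0.01650/3.45×10^-4 = 67.9 → laminar (Re < 2300)
f = 64/Re = 0.9424
h_f = f(L/D)V²/(2g) = 0.9424·(9.33/0.01650)·1.42²/(2·9.81) = 54.76 m

h_f ≈ 54.8 m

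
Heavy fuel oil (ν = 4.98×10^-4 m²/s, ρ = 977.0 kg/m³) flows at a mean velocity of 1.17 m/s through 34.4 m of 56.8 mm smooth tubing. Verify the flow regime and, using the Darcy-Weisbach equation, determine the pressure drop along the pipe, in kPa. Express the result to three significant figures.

Re = VD/ν = 1.17·0.05680/4.98×10^-4 = 133 → laminar (Re < 2300)
f = 64/Re = 0.4796
h_f = f(L/D)V²/(2g) = 0.4796·(34.4/0.05680)·1.17²/(2·9.81) = 20.27 m
Δp = ρg·h_f = 977.0·9.81·20.27 = 194.2 kPa

Δp ≈ 194 kPa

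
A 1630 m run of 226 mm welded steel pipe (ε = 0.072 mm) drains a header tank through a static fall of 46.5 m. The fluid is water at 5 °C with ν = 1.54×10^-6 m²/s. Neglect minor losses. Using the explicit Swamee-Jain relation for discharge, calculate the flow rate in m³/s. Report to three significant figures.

Q ≈ 0.111 m³/s

Swamee-Jain (Type II): Q = -0.965·√(gD⁵h_f/L)·ln[ε/(3.7D) + √(3.17ν²L/(gD³h_f))]
√(gD⁵h_f/L) = √(9.81·0.226⁵·46.5/1630) = 0.01285
ε/(3.7D) = 8.61×10^-5; √(3.17ν²L/(gD³h_f)) = 4.82×10^-5
Q = -0.965·0.01285·ln(1.343×10^-4) = 0.1105 m³/s
Check: V = 2.75 m/s, Re = 4.04×10^5, f = 0.01677, h_f = 46.8 m ≈ 46.5 m ✓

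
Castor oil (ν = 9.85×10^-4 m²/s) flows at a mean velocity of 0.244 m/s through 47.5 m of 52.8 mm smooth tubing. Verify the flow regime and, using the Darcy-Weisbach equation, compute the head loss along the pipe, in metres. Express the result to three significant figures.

h_f ≈ 13.4 m

Re = VD/ν = 0.244·0.05280/9.85×10^-4 = 13.1 → laminar (Re < 2300)
f = 64/Re = 4.893
h_f = f(L/D)V²/(2g) = 4.893·(47.5/0.05280)·0.244²/(2·9.81) = 13.36 m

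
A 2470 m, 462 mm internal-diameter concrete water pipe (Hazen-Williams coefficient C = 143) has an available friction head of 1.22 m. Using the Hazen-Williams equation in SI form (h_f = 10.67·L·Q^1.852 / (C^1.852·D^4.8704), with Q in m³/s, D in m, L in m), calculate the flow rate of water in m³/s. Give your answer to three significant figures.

Rearranging: Q = [h_f·C^1.852·D^4.8704 / (10.67·L)]^(1/1.852)
Q = [1.22·143^1.852·0.462^4.8704 / (10.67·2470)]^0.540 = 0.08570 m³/s

Q ≈ 0.0857 m³/s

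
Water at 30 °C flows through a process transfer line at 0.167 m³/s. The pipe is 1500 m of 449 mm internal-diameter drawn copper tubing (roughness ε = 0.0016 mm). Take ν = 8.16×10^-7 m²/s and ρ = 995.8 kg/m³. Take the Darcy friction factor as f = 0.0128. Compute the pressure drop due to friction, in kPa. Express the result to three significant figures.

Δp ≈ 23.7 kPa

V = 4Q/(πD²) = 4·0.167/(π·0.449²) = 1.055 m/s
h_f = f(L/D)V²/(2g) = 0.01280·(1500/0.449)·1.055²/(2·9.81) = 2.425 m
Δp = ρg·h_f = 995.8·9.81·2.425 = 23.68 kPa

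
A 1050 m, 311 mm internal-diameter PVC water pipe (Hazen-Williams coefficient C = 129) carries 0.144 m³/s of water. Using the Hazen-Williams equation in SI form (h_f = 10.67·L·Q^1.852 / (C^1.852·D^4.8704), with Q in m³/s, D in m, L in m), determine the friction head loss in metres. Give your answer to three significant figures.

h_f ≈ 11.3 m

h_f = 10.67·1050·0.144^1.852 / (129^1.852·0.311^4.8704) = 11.28 m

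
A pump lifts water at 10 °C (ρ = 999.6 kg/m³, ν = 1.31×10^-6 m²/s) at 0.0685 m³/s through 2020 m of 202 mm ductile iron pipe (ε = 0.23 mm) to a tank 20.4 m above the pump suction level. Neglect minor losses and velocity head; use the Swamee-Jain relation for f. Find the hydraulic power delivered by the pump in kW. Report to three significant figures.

P_hyd ≈ 46.9 kW

V = 4Q/(πD²) = 2.137 m/s; Re = 3.30×10^5; ε/D = 0.00114; f = 0.02122
h_f = f(L/D)V²/2g = 49.42 m
Total head H = z + h_f = 20.4 + 49.42 = 69.82 m
P_hyd = ρgQH = 999.6·9.81·0.0685·69.82 = 46.90 kW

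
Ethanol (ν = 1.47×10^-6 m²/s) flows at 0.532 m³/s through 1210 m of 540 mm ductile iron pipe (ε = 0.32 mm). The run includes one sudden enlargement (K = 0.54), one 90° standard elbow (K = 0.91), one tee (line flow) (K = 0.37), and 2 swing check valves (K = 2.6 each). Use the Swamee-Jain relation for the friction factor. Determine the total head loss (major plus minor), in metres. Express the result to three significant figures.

H_L ≈ 13.0 m

V = 4Q/(πD²) = 2.323 m/s; V²/2g = 0.2750 m
Re = 8.53×10^5, ε/D = 5.93×10^-4 → f = 0.01798 (Swamee-Jain)
Major: h_f = f(L/D)·V²/2g = 0.01798·2241·0.2750 = 11.08 m
Minor: ΣK = 7.02; h_m = ΣK·V²/2g = 1.931 m
Total H_L = 11.08 + 1.931 = 13.01 m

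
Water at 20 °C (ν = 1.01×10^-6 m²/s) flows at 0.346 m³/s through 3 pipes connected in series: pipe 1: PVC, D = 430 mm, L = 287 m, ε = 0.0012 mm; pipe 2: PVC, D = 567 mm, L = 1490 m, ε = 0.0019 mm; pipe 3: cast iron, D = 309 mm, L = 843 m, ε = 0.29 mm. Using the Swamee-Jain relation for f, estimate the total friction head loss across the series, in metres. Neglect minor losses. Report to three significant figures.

H ≈ 63.5 m

Pipe 1: V = 2.383 m/s, Re = 1.01×10^6, ε/D = 2.79×10^-6, f = 0.01165, h_1 = f(L/D)V²/2g = 2.250 m
Pipe 2: V = 1.370 m/s, Re = 7.69×10^5, ε/D = 3.35×10^-6, f = 0.01221, h_2 = f(L/D)V²/2g = 3.071 m
Pipe 3: V = 4.614 m/s, Re = 1.41×10^6, ε/D = 9.39×10^-4, f = 0.01964, h_3 = f(L/D)V²/2g = 58.13 m
Series → Q common, losses add: H = Σh = 63.45 m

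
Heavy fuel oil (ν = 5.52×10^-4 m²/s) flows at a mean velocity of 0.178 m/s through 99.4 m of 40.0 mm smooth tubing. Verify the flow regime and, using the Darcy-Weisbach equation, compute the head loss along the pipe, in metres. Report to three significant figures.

Re = VD/ν = 0.178·0.04000/5.52×10^-4 = 12.9 → laminar (Re < 2300)
f = 64/Re = 4.962
h_f = f(L/D)V²/(2g) = 4.962·(99.4/0.04000)·0.178²/(2·9.81) = 19.91 m

h_f ≈ 19.9 m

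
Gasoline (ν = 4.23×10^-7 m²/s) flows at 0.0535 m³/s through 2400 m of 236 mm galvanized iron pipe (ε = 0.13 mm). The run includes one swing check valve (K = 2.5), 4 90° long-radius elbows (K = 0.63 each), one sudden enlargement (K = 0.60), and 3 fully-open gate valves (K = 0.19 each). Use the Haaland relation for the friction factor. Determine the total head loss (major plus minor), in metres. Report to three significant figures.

V = 4Q/(πD²) = 1.223 m/s; V²/2g = 0.07624 m
Re = 6.82×10^5, ε/D = 5.51×10^-4 → f = 0.01769 (Haaland)
Major: h_f = f(L/D)·V²/2g = 0.01769·10169·0.07624 = 13.72 m
Minor: ΣK = 6.19; h_m = ΣK·V²/2g = 0.4719 m
Total H_L = 13.72 + 0.4719 = 14.19 m

H_L ≈ 14.2 m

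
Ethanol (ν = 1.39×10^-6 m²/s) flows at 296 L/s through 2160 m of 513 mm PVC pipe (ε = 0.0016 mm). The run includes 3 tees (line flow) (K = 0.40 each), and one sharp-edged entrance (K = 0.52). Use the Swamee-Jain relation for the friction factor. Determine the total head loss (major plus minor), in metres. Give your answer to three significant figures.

H_L ≈ 5.91 m

V = 4Q/(πD²) = 1.432 m/s; V²/2g = 0.1045 m
Re = 5.29×10^5, ε/D = 3.12×10^-6 → f = 0.01301 (Swamee-Jain)
Major: h_f = f(L/D)·V²/2g = 0.01301·4211·0.1045 = 5.728 m
Minor: ΣK = 1.72; h_m = ΣK·V²/2g = 0.1798 m
Total H_L = 5.728 + 0.1798 = 5.908 m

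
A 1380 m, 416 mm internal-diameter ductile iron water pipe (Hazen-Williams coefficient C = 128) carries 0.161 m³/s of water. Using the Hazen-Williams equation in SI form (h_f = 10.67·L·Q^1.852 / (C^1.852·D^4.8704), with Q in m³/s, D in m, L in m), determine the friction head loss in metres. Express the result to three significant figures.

h_f = 10.67·1380·0.161^1.852 / (128^1.852·0.416^4.8704) = 4.484 m

h_f ≈ 4.48 m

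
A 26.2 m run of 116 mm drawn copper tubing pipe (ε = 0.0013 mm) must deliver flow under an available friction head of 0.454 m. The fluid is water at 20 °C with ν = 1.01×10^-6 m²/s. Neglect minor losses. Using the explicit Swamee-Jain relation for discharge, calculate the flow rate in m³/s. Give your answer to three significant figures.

Swamee-Jain (Type II): Q = -0.965·√(gD⁵h_f/L)·ln[ε/(3.7D) + √(3.17ν²L/(gD³h_f))]
√(gD⁵h_f/L) = √(9.81·0.116⁵·0.454/26.2) = 0.001890
ε/(3.7D) = 3.03×10^-6; √(3.17ν²L/(gD³h_f)) = 1.10×10^-4
Q = -0.965·0.001890·ln(1.134×10^-4) = 0.01656 m³/s
Check: V = 1.57 m/s, Re = 1.80×10^5, f = 0.01595, h_f = 0.451 m ≈ 0.454 m ✓

Q ≈ 0.0166 m³/s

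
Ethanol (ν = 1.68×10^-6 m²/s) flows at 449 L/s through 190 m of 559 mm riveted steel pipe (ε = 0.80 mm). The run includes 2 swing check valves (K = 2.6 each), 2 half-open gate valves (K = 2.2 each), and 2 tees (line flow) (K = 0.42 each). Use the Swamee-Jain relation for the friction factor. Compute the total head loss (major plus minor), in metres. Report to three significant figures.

H_L ≈ 3.05 m

V = 4Q/(πD²) = 1.830 m/s; V²/2g = 0.1706 m
Re = 6.09×10^5, ε/D = 0.00143 → f = 0.02196 (Swamee-Jain)
Major: h_f = f(L/D)·V²/2g = 0.02196·339.9·0.1706 = 1.273 m
Minor: ΣK = 10.4; h_m = ΣK·V²/2g = 1.781 m
Total H_L = 1.273 + 1.781 = 3.054 m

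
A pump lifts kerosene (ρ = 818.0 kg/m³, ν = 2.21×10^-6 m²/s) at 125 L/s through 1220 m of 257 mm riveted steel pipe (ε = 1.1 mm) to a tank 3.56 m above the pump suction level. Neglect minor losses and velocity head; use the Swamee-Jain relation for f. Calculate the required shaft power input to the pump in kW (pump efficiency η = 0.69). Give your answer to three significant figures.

P_shaft ≈ 65.4 kW

V = 4Q/(πD²) = 2.410 m/s; Re = 2.80×10^5; ε/D = 0.00428; f = 0.02951
h_f = f(L/D)V²/2g = 41.46 m
Total head H = z + h_f = 3.56 + 41.46 = 45.02 m
P_hyd = ρgQH = 818.0·9.81·0.125·45.02 = 45.16 kW
P_shaft = P_hyd/η = 45.16/0.69 = 65.44 kW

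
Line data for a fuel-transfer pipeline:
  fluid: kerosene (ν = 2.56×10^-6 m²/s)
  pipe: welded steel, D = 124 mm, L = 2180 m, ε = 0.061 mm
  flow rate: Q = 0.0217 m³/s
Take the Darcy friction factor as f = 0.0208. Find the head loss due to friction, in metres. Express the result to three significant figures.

V = 4Q/(πD²) = 4·0.0217/(π·0.124²) = 1.797 m/s
h_f = f(L/D)V²/(2g) = 0.02080·(2180/0.124)·1.797²/(2·9.81) = 60.18 m

h_f ≈ 60.2 m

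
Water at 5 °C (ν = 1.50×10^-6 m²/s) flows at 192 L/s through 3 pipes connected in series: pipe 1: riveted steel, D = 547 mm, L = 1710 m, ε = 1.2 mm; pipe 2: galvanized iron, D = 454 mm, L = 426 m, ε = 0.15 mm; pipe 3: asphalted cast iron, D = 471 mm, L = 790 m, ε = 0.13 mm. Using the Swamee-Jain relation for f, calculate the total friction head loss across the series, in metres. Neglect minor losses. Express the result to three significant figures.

Pipe 1: V = 0.8170 m/s, Re = 2.98×10^5, ε/D = 0.00219, f = 0.02472, h_1 = f(L/D)V²/2g = 2.630 m
Pipe 2: V = 1.186 m/s, Re = 3.59×10^5, ε/D = 3.30×10^-4, f = 0.01701, h_2 = f(L/D)V²/2g = 1.145 m
Pipe 3: V = 1.102 m/s, Re = 3.46×10^5, ε/D = 2.76×10^-4, f = 0.01667, h_3 = f(L/D)V²/2g = 1.730 m
Series → Q common, losses add: H = Σh = 5.504 m

H ≈ 5.50 m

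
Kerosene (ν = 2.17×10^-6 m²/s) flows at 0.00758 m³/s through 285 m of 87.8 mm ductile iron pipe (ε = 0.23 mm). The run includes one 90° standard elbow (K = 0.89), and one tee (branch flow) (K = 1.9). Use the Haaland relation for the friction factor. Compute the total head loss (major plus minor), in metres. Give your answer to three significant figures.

V = 4Q/(πD²) = 1.252 m/s; V²/2g = 0.07989 m
Re = 5.07×10^4, ε/D = 0.00262 → f = 0.02763 (Haaland)
Major: h_f = f(L/D)·V²/2g = 0.02763·3246·0.07989 = 7.166 m
Minor: ΣK = 2.79; h_m = ΣK·V²/2g = 0.2229 m
Total H_L = 7.166 + 0.2229 = 7.389 m

H_L ≈ 7.39 m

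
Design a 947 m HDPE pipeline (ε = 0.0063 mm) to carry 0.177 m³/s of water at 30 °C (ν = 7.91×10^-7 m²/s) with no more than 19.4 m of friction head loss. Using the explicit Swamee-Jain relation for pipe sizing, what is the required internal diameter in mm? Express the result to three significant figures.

Swamee-Jain (Type III): D = 0.66·[ε^1.25·(LQ²/(gh_f))^4.75 + ν·Q^9.4·(L/(gh_f))^5.2]^0.04
LQ²/(gh_f) = 0.1559; L/(gh_f) = 4.976
Term 1 = ε^1.25·(…)^4.75 = 4.62×10^-11; Term 2 = ν·Q^9.4·(…)^5.2 = 2.84×10^-10
D = 0.66·(4.62×10^-11 + 2.84×10^-10)^0.04 = 0.2756 m = 276 mm
Check: V = 2.97 m/s, Re = 1.03×10^6, f = 0.01209, h_f = 18.6 m ≈ 19.4 m ✓

D ≈ 276 mm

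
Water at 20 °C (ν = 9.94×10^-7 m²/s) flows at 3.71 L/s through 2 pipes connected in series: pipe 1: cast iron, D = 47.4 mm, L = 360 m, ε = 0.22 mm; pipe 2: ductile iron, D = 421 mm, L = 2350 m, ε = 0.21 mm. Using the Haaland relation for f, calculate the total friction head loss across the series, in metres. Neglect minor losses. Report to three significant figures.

Pipe 1: V = 2.102 m/s, Re = 1.00×10^5, ε/D = 0.00464, f = 0.03064, h_1 = f(L/D)V²/2g = 52.43 m
Pipe 2: V = 0.02665 m/s, Re = 1.13×10^4, ε/D = 4.99×10^-4, f = 0.03054, h_2 = f(L/D)V²/2g = 0.006171 m
Series → Q common, losses add: H = Σh = 52.44 m

H ≈ 52.4 m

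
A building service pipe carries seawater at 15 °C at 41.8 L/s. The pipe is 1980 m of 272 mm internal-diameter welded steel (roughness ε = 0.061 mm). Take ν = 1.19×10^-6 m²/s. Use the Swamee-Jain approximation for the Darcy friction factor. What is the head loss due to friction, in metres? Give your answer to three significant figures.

V = 4Q/(πD²) = 4·0.0418/(π·0.272²) = 0.7194 m/s
Re = VD/ν = 0.7194·0.272/1.19×10^-6 = 1.64×10^5 → turbulent
ε/D = 0.061/272 = 2.24×10^-4
Swamee-Jain: f = 0.01775
h_f = f(L/D)V²/(2g) = 0.01775·(1980/0.272)·0.7194²/(2·9.81) = 3.408 m

h_f ≈ 3.41 m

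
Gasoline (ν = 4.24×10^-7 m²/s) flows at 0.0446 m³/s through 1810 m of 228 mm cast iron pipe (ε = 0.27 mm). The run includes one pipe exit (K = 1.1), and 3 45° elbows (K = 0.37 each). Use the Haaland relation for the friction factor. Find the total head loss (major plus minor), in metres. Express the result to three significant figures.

H_L ≈ 10.2 m

V = 4Q/(πD²) = 1.092 m/s; V²/2g = 0.06082 m
Re = 5.87×10^5, ε/D = 0.00118 → f = 0.02091 (Haaland)
Major: h_f = f(L/D)·V²/2g = 0.02091·7939·0.06082 = 10.09 m
Minor: ΣK = 2.21; h_m = ΣK·V²/2g = 0.1344 m
Total H_L = 10.09 + 0.1344 = 10.23 m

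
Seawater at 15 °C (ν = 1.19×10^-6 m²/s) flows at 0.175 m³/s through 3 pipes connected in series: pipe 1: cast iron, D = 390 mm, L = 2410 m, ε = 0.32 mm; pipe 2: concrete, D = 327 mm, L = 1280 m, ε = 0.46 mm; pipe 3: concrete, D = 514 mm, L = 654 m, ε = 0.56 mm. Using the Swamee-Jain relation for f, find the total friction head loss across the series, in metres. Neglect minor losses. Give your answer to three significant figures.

Pipe 1: V = 1.465 m/s, Re = 4.80×10^5, ε/D = 8.21×10^-4, f = 0.01956, h_1 = f(L/D)V²/2g = 13.22 m
Pipe 2: V = 2.084 m/s, Re = 5.73×10^5, ε/D = 0.00141, f = 0.02190, h_2 = f(L/D)V²/2g = 18.97 m
Pipe 3: V = 0.8434 m/s, Re = 3.64×10^5, ε/D = 0.00109, f = 0.02095, h_3 = f(L/D)V²/2g = 0.9663 m
Series → Q common, losses add: H = Σh = 33.16 m

H ≈ 33.2 m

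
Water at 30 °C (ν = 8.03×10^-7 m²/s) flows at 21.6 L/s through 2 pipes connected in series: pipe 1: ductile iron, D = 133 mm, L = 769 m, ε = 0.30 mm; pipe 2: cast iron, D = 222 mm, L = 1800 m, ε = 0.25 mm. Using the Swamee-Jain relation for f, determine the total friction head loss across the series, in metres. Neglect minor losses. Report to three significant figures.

H ≈ 20.6 m

Pipe 1: V = 1.555 m/s, Re = 2.58×10^5, ε/D = 0.00226, f = 0.02499, h_1 = f(L/D)V²/2g = 17.80 m
Pipe 2: V = 0.5580 m/s, Re = 1.54×10^5, ε/D = 0.00113, f = 0.02202, h_2 = f(L/D)V²/2g = 2.834 m
Series → Q common, losses add: H = Σh = 20.63 m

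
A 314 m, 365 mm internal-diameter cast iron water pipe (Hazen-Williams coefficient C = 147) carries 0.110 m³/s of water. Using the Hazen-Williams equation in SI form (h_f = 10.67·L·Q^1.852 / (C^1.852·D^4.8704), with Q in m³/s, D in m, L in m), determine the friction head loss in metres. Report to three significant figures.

h_f ≈ 0.737 m

h_f = 10.67·314·0.110^1.852 / (147^1.852·0.365^4.8704) = 0.7374 m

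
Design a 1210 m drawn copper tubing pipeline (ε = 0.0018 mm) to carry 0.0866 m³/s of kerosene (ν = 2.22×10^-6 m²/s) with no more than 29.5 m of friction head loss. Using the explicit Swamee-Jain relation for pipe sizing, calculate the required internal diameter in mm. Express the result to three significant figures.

Swamee-Jain (Type III): D = 0.66·[ε^1.25·(LQ²/(gh_f))^4.75 + ν·Q^9.4·(L/(gh_f))^5.2]^0.04
LQ²/(gh_f) = 0.03136; L/(gh_f) = 4.181
Term 1 = ε^1.25·(…)^4.75 = 4.75×10^-15; Term 2 = ν·Q^9.4·(…)^5.2 = 3.89×10^-13
D = 0.66·(4.75×10^-15 + 3.89×10^-13)^0.04 = 0.2105 m = 211 mm
Check: V = 2.49 m/s, Re = 2.36×10^5, f = 0.01513, h_f = 27.4 m ≈ 29.5 m ✓

D ≈ 211 mm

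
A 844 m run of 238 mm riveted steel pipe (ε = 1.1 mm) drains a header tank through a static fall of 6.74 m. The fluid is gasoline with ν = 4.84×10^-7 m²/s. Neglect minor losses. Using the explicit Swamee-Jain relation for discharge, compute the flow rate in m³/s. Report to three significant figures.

Swamee-Jain (Type II): Q = -0.965·√(gD⁵h_f/L)·ln[ε/(3.7D) + √(3.17ν²L/(gD³h_f))]
√(gD⁵h_f/L) = √(9.81·0.238⁵·6.74/844) = 0.007735
ε/(3.7D) = 0.00125; √(3.17ν²L/(gD³h_f)) = 2.65×10^-5
Q = -0.965·0.007735·ln(0.001276) = 0.04974 m³/s
Check: V = 1.12 m/s, Re = 5.50×10^5, f = 0.02993, h_f = 6.76 m ≈ 6.74 m ✓

Q ≈ 0.0497 m³/s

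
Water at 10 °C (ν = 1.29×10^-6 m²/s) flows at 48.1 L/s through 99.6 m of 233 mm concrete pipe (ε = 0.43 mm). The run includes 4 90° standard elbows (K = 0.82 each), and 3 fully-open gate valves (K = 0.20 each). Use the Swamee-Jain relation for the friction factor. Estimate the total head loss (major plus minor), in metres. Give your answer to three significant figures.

H_L ≈ 0.918 m

V = 4Q/(πD²) = 1.128 m/s; V²/2g = 0.06486 m
Re = 2.04×10^5, ε/D = 0.00185 → f = 0.02402 (Swamee-Jain)
Major: h_f = f(L/D)·V²/2g = 0.02402·427.5·0.06486 = 0.6661 m
Minor: ΣK = 3.88; h_m = ΣK·V²/2g = 0.2517 m
Total H_L = 0.6661 + 0.2517 = 0.9178 m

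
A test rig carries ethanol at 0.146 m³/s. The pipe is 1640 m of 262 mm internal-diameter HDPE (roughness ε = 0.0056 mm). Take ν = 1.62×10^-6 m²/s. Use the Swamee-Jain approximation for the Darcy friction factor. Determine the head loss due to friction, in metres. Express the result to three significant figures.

h_f ≈ 32.1 m

V = 4Q/(πD²) = 4·0.146/(π·0.262²) = 2.708 m/s
Re = VD/ν = 2.708·0.262/1.62×10^-6 = 4.38×10^5 → turbulent
ε/D = 0.0056/262 = 2.14×10^-5
Swamee-Jain: f = 0.01372
h_f = f(L/D)V²/(2g) = 0.01372·(1640/0.262)·2.708²/(2·9.81) = 32.09 m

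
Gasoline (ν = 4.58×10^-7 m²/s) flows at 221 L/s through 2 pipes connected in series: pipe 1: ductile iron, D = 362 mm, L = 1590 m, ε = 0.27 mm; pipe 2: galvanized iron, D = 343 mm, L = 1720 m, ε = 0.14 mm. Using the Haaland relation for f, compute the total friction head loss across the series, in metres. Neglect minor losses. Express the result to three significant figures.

Pipe 1: V = 2.147 m/s, Re = 1.70×10^6, ε/D = 7.46×10^-4, f = 0.01854, h_1 = f(L/D)V²/2g = 19.14 m
Pipe 2: V = 2.392 m/s, Re = 1.79×10^6, ε/D = 4.08×10^-4, f = 0.01629, h_2 = f(L/D)V²/2g = 23.81 m
Series → Q common, losses add: H = Σh = 42.95 m

H ≈ 42.9 m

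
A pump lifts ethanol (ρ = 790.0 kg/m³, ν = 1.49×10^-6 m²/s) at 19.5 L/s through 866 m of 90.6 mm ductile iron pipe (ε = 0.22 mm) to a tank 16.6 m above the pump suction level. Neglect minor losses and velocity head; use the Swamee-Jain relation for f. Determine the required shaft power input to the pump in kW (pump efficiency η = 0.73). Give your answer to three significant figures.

P_shaft ≈ 27.2 kW

V = 4Q/(πD²) = 3.025 m/s; Re = 1.84×10^5; ε/D = 0.00243; f = 0.02571
h_f = f(L/D)V²/2g = 114.6 m
Total head H = z + h_f = 16.6 + 114.6 = 131.2 m
P_hyd = ρgQH = 790.0·9.81·0.0195·131.2 = 19.82 kW
P_shaft = P_hyd/η = 19.82/0.73 = 27.16 kW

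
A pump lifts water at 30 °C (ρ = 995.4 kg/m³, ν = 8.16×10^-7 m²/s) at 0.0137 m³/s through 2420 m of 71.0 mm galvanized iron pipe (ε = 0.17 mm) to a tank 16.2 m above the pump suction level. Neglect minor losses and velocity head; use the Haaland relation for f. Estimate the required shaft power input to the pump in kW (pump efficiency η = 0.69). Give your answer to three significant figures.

V = 4Q/(πD²) = 3.460 m/s; Re = 3.01×10^5; ε/D = 0.00239; f = 0.02510
h_f = f(L/D)V²/2g = 522.1 m
Total head H = z + h_f = 16.2 + 522.1 = 538.3 m
P_hyd = ρgQH = 995.4·9.81·0.0137·538.3 = 72.02 kW
P_shaft = P_hyd/η = 72.02/0.69 = 104.4 kW

P_shaft ≈ 104 kW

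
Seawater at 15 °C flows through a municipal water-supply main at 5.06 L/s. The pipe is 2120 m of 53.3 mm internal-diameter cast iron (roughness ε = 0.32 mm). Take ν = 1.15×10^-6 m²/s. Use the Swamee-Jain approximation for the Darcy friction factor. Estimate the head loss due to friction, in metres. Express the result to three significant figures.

h_f ≈ 346 m

V = 4Q/(πD²) = 4·0.00506/(π·0.0533²) = 2.268 m/s
Re = VD/ν = 2.268·0.0533/1.15×10^-6 = 1.05×10^5 → turbulent
ε/D = 0.32/53.3 = 0.00600
Swamee-Jain: f = 0.03316
h_f = f(L/D)V²/(2g) = 0.03316·(2120/0.0533)·2.268²/(2·9.81) = 345.8 m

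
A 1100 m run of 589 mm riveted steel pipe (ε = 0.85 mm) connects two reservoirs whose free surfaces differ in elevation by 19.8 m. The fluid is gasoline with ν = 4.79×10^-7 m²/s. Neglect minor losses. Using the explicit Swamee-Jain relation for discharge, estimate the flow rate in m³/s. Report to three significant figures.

Swamee-Jain (Type II): Q = -0.965·√(gD⁵h_f/L)·ln[ε/(3.7D) + √(3.17ν²L/(gD³h_f))]
√(gD⁵h_f/L) = √(9.81·0.589⁵·19.8/1100) = 0.1119
ε/(3.7D) = 3.90×10^-4; √(3.17ν²L/(gD³h_f)) = 4.49×10^-6
Q = -0.965·0.1119·ln(3.945×10^-4) = 0.8462 m³/s
Check: V = 3.11 m/s, Re = 3.82×10^6, f = 0.02161, h_f = 19.8 m ≈ 19.8 m ✓

Q ≈ 0.846 m³/s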